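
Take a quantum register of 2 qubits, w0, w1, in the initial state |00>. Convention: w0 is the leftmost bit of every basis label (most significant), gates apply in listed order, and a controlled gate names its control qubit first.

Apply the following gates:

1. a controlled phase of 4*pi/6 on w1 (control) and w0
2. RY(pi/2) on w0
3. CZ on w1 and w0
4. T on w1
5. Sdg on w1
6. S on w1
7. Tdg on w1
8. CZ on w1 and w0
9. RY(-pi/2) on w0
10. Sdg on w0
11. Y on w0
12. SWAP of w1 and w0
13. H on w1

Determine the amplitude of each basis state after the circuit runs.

After the circuit, the state carries amplitude sqrt(2)*I/2 on |00>, -sqrt(2)*I/2 on |01>, 0 on |10>, 0 on |11>. Key observation: gates 2-9 undo each other exactly, leaving only the rest of the circuit to track.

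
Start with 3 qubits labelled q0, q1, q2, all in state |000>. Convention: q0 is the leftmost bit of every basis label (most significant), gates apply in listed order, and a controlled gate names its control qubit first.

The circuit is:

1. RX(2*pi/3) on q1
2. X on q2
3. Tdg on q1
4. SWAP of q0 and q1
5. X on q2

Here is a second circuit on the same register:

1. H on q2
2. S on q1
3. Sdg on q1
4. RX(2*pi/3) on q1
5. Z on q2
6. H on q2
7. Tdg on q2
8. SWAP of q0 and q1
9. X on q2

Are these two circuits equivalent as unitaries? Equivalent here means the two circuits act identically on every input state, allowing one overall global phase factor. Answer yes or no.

No — the two circuits implement different unitaries, even allowing a global phase.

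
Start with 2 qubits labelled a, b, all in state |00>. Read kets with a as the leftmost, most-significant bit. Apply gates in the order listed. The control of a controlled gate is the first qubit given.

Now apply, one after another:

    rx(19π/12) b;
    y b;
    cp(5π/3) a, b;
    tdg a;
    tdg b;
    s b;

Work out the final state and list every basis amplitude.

After the circuit, the state carries amplitude -sqrt(3*sqrt(2) + 6)/4 + sqrt(2 - sqrt(2))/4 on |00>, (-sqrt(sqrt(2) + 2)/4 - sqrt(6 - 3*sqrt(2))/4)*exp(3*I*pi/4) on |01>, 0 on |10>, 0 on |11>.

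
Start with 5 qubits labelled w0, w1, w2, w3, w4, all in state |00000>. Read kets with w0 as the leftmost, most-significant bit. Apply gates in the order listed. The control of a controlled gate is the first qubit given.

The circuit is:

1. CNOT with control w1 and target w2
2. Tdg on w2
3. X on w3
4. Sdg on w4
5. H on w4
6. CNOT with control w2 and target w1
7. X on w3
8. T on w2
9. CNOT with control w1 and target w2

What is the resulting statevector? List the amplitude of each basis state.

The final amplitudes are sqrt(2)/2 on |00000>, sqrt(2)/2 on |00001>, and 0 on every other basis state.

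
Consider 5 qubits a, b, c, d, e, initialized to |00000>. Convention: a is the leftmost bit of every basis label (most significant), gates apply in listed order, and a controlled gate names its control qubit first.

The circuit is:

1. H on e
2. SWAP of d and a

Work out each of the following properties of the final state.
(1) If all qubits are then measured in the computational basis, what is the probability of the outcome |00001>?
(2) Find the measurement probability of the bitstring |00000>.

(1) A full measurement returns |00001> with probability 1/2.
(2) Outcome |00000> occurs with probability 1/2.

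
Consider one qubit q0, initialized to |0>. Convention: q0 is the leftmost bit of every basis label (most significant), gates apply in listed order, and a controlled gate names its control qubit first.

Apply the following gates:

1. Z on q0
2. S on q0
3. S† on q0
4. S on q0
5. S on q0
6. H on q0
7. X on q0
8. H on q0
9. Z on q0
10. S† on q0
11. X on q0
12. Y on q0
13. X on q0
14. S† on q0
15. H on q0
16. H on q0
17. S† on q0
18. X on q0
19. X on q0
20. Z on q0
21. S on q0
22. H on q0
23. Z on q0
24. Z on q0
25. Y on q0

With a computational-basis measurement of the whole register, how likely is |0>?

Outcome |0> occurs with probability 1/2.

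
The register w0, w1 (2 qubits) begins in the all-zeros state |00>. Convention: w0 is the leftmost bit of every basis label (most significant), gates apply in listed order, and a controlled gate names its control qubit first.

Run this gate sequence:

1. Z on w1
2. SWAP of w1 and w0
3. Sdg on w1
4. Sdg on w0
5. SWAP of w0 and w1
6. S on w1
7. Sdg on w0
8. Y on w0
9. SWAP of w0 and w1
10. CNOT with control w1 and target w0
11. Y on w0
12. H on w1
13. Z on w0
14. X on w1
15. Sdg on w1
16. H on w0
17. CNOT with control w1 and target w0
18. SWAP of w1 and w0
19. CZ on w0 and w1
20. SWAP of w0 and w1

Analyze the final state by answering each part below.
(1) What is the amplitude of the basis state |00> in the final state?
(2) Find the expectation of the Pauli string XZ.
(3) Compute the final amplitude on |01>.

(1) The final state's coefficient on |00> equals -1/2.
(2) The observable XZ averages to 1.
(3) The final state's coefficient on |01> equals -I/2.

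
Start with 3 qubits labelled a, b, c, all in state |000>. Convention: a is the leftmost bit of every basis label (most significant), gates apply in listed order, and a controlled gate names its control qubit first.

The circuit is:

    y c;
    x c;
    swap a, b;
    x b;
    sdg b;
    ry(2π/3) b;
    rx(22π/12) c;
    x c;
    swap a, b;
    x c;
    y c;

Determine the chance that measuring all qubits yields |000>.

A full measurement returns |000> with probability 3/8 - 3*sqrt(3)/16.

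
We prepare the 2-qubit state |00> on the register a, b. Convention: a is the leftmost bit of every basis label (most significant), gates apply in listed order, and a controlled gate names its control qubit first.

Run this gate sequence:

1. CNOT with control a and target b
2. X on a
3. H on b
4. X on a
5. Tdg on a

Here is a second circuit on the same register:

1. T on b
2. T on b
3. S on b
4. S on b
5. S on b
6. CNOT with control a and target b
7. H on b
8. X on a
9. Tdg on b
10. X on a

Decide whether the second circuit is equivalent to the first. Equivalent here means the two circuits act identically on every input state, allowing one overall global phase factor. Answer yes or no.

No — the two circuits implement different unitaries, even allowing a global phase.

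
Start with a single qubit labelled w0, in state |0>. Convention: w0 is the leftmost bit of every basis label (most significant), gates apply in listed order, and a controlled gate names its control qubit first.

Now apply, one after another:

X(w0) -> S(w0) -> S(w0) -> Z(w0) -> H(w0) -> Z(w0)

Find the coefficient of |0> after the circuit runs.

The amplitude on |0> is sqrt(2)/2.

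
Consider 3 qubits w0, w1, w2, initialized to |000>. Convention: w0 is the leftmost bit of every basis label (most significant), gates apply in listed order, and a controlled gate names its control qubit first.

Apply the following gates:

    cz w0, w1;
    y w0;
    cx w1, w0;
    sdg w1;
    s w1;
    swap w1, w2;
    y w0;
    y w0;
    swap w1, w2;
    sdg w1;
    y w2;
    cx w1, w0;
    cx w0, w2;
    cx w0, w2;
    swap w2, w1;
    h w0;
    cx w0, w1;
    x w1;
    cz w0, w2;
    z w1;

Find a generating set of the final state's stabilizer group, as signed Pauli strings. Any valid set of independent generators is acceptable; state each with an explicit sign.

The stabilizer group can be generated by +XXI, +ZZI, +IIZ, among other valid generating sets. Key observation: gates 5-10 undo each other exactly, leaving only the rest of the circuit to track.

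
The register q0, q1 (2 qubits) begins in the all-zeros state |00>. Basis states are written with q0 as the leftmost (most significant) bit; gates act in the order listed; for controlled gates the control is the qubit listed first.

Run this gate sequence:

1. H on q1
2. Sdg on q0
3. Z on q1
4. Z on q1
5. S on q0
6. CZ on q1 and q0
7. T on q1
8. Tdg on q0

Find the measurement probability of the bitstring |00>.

Outcome |00> occurs with probability 1/2.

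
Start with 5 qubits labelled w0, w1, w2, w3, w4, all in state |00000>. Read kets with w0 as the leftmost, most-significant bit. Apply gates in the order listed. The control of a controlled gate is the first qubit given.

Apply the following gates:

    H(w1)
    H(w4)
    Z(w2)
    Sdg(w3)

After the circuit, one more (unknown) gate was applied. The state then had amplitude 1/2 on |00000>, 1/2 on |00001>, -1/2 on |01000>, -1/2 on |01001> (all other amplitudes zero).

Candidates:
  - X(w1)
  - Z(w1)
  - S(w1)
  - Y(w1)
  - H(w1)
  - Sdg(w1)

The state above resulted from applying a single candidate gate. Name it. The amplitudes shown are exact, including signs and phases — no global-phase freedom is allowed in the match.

It was Z(w1) that produced the state shown.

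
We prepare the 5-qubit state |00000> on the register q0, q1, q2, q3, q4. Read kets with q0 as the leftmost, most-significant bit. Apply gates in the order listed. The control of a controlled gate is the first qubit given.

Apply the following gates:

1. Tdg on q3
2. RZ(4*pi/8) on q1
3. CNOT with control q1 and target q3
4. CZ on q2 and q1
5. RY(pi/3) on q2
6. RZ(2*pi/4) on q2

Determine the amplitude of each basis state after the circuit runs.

The resulting statevector has amplitude -sqrt(3)*I/2 on |00000>, 1/2 on |00100>, and 0 on every other basis state.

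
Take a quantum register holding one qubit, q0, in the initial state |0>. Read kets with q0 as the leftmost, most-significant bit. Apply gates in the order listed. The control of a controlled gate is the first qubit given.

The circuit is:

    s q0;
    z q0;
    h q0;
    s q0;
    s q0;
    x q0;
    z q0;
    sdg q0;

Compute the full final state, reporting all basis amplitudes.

The final amplitudes are -sqrt(2)/2 on |0>, sqrt(2)*I/2 on |1>.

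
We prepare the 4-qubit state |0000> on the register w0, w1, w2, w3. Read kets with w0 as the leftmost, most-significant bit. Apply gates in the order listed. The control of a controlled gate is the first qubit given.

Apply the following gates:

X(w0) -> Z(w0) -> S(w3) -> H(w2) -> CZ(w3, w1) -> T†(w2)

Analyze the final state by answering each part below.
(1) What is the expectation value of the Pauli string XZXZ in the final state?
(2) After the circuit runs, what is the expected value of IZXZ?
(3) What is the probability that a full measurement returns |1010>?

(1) In the final state, XZXZ has expectation 0.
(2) The expectation value of IZXZ is sqrt(2)/2.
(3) A full measurement returns |1010> with probability 1/2.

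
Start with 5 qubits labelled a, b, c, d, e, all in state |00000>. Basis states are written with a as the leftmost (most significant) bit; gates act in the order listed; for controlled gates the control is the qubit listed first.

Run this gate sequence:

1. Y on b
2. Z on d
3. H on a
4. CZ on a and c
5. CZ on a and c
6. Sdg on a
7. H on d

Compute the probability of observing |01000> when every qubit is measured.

A full measurement returns |01000> with probability 1/4. Key observation: steps 4-5 multiply out to the identity, so the circuit reduces to the remaining gates.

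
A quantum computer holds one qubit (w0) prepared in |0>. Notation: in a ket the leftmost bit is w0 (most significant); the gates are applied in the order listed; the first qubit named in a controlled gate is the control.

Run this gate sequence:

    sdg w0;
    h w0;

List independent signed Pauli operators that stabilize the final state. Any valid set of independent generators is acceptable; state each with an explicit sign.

One valid set of independent stabilizer generators is +X (any independent generating set of the same group is equally correct).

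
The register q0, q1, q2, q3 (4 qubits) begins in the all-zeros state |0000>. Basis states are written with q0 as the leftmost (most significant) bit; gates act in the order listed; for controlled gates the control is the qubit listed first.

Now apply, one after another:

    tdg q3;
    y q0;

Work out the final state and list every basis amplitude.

After the circuit, the state carries amplitude I on |1000>, and 0 on every other basis state.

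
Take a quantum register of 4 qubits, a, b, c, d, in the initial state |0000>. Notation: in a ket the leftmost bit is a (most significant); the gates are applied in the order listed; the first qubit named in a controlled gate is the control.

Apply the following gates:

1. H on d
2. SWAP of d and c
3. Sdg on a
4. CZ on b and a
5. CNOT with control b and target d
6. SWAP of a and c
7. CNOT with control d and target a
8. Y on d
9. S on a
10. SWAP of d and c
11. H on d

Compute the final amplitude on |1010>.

The amplitude on |1010> is -1/2.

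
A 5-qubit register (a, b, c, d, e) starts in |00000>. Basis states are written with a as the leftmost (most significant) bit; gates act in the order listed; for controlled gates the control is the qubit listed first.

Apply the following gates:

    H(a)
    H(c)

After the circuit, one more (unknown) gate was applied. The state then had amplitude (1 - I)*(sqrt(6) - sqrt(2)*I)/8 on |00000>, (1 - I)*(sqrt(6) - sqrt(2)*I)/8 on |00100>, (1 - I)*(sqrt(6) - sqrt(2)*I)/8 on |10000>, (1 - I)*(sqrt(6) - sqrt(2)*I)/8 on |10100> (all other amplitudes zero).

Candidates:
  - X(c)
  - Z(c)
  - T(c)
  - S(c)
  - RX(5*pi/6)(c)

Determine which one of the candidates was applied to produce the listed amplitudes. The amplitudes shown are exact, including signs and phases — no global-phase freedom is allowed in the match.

The applied gate was RX(5*pi/6)(c).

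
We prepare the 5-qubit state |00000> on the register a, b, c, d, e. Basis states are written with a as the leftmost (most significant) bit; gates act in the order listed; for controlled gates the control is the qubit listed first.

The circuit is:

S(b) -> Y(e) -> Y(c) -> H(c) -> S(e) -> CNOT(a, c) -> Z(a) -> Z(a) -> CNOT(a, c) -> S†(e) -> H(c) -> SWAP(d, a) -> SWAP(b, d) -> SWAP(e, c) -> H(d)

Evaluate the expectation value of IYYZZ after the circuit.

In the final state, IYYZZ has expectation 0. Key observation: steps 4-11 multiply out to the identity, so the circuit reduces to the remaining gates.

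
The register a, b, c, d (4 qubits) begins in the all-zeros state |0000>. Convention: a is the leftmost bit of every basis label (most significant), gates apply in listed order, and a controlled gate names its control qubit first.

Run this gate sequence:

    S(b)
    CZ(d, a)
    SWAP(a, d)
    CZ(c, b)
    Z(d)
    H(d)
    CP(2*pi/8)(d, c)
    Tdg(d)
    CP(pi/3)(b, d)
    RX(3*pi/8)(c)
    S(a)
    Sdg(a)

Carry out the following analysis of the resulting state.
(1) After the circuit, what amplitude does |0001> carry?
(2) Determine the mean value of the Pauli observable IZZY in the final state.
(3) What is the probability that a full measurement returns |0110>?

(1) |0001> carries amplitude -sqrt(2)*exp(3*I*pi/4)*cos(3*pi/16)/2 in the final state. Key observation: gates 11-12 undo each other exactly, leaving only the rest of the circuit to track.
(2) The observable IZZY averages to -sqrt(4 - 2*sqrt(2))/4.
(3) Outcome |0110> occurs with probability 0.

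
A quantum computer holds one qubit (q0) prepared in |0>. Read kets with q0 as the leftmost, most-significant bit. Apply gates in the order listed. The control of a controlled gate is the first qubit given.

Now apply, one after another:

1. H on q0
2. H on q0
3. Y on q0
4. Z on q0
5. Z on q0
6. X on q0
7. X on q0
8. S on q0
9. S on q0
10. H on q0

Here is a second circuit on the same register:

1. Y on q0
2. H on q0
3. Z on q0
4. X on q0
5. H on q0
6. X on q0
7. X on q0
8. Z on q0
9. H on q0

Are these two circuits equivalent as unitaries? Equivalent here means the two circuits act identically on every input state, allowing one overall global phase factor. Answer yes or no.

No, they are not equivalent — no single phase factor reconciles the two unitaries.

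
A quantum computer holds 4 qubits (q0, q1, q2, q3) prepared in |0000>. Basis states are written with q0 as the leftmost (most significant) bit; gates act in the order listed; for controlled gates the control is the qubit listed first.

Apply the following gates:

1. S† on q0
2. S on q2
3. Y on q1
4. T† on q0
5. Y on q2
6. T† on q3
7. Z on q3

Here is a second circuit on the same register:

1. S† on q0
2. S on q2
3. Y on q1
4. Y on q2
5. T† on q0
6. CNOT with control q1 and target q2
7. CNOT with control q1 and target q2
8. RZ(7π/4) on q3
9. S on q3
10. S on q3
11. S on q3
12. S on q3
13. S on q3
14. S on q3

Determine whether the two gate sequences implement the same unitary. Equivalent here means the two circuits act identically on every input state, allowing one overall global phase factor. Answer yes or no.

Yes, they are equivalent — the unitaries differ by at most a global phase.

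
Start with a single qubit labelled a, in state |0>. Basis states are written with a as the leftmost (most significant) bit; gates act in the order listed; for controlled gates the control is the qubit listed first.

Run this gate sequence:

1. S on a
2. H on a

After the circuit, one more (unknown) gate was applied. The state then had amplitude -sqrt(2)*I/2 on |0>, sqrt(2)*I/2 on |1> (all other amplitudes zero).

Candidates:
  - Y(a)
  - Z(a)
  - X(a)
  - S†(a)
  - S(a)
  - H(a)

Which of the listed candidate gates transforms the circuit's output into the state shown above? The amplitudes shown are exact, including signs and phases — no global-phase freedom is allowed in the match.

The applied gate was Y(a).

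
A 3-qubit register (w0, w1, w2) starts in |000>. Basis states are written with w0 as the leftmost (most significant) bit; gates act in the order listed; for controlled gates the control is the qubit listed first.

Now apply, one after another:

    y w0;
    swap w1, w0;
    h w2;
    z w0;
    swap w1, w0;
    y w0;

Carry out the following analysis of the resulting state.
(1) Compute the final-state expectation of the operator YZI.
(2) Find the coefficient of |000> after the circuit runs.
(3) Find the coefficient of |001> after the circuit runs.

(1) The expectation value of YZI is 0.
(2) The amplitude on |000> is sqrt(2)/2.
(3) The final state's coefficient on |001> equals sqrt(2)/2.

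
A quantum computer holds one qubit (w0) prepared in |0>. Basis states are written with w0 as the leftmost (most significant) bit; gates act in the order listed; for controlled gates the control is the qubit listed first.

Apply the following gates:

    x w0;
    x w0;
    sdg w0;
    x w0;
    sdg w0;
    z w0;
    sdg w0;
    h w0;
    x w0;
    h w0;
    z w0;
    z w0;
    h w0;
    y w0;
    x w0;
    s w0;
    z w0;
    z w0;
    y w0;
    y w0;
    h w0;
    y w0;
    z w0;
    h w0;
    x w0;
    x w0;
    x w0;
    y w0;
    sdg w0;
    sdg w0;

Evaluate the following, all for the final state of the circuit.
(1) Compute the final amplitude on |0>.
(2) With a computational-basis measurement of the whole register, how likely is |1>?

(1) The amplitude on |0> is sqrt(2)*I/2. Key observation: the block from step 10 through step 13 cancels to the identity and can be dropped.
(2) A full measurement returns |1> with probability 1/2.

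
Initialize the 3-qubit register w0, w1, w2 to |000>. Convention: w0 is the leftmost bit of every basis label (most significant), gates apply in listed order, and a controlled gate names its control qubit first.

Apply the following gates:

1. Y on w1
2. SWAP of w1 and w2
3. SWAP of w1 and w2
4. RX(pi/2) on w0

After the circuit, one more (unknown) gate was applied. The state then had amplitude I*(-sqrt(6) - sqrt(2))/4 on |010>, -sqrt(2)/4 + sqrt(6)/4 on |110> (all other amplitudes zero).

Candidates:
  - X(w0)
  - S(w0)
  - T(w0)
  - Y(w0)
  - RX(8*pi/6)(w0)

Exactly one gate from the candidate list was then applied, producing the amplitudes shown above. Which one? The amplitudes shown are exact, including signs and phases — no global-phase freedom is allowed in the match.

It was RX(8*pi/6)(w0) that produced the state shown. Key observation: the block from step 2 through step 3 cancels to the identity and can be dropped.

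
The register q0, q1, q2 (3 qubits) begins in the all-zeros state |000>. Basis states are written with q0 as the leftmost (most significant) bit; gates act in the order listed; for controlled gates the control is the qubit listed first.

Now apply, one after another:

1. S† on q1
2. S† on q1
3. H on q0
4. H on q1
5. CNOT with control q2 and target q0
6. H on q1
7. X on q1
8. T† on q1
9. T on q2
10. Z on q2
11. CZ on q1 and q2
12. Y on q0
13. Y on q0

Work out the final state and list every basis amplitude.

The resulting statevector has amplitude -sqrt(2)*exp(3*I*pi/4)/2 on |010>, -sqrt(2)*exp(3*I*pi/4)/2 on |110>, and 0 on every other basis state.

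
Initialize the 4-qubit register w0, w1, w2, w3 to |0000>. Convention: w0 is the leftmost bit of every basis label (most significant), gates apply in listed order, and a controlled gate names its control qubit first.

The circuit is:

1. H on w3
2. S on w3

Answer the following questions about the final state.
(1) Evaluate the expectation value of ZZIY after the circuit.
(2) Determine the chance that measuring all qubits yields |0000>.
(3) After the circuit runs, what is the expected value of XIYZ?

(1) The observable ZZIY averages to 1.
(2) A full measurement returns |0000> with probability 1/2.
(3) The observable XIYZ averages to 0.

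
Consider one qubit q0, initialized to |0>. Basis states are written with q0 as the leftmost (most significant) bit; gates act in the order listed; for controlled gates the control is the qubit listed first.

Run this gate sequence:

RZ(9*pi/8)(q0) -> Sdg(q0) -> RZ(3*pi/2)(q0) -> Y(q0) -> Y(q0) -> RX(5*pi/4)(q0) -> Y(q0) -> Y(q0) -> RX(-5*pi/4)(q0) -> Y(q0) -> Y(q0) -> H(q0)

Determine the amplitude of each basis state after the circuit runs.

The resulting statevector has amplitude sqrt(2)*exp(11*I*pi/16)/2 on |0>, sqrt(2)*exp(11*I*pi/16)/2 on |1>. Key observation: steps 4-11 multiply out to the identity, so the circuit reduces to the remaining gates.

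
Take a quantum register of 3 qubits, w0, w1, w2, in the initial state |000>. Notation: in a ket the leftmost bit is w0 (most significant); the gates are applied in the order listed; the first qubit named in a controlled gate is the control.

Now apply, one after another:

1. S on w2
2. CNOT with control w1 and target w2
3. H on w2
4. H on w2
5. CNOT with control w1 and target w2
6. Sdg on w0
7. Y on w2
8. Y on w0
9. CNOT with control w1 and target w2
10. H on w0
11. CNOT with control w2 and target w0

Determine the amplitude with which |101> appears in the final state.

The amplitude on |101> is -sqrt(2)/2. Key observation: gates 2-5 undo each other exactly, leaving only the rest of the circuit to track.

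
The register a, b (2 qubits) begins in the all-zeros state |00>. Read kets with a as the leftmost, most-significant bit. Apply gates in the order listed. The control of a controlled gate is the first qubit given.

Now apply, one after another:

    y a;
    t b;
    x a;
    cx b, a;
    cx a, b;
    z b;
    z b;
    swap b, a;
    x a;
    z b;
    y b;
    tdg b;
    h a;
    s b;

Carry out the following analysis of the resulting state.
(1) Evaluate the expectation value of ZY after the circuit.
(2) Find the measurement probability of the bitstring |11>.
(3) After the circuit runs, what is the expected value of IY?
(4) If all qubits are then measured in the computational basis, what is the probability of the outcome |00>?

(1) The observable ZY averages to 0.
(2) A full measurement returns |11> with probability 1/2.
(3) In the final state, IY has expectation 0.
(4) The probability of measuring |00> is 0.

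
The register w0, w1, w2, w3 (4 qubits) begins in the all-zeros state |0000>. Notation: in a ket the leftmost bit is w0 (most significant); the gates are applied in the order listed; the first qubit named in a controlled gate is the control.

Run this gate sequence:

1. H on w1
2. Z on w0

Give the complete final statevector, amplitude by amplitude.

The final amplitudes are sqrt(2)/2 on |0000>, sqrt(2)/2 on |0100>, and 0 on every other basis state.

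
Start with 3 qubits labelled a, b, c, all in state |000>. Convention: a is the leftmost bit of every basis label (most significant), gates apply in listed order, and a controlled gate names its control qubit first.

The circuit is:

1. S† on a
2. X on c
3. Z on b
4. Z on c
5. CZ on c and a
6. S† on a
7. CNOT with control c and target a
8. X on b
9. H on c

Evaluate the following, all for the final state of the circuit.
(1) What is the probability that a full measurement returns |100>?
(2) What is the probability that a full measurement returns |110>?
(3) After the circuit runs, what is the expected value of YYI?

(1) The probability of measuring |100> is 0.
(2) The probability of measuring |110> is 1/2.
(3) The observable YYI averages to 0.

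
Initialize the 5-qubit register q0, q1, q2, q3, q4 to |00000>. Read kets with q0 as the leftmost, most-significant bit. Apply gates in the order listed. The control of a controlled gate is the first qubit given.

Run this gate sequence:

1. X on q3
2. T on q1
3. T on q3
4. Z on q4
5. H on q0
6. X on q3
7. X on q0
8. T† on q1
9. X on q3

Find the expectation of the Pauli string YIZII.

In the final state, YIZII has expectation 0.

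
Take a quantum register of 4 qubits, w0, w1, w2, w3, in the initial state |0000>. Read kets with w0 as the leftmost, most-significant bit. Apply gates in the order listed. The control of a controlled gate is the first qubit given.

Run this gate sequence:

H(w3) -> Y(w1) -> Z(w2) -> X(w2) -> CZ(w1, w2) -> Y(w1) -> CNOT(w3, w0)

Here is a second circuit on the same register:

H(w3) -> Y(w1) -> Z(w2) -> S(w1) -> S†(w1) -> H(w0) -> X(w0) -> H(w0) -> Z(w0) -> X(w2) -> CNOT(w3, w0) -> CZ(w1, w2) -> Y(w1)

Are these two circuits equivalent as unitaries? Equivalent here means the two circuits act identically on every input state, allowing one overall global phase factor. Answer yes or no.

Yes: on every input state the two circuits agree up to one overall phase factor.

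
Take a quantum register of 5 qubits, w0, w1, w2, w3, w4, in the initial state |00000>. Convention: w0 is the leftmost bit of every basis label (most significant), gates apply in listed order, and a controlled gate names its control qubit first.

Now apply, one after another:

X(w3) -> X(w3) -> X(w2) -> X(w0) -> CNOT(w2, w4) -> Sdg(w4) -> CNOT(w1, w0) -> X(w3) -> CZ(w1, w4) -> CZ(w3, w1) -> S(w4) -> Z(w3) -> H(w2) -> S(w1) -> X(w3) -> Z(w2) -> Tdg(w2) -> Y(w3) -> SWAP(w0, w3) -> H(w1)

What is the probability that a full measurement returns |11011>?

A full measurement returns |11011> with probability 1/4. Key observation: gates 1-2 undo each other exactly, leaving only the rest of the circuit to track.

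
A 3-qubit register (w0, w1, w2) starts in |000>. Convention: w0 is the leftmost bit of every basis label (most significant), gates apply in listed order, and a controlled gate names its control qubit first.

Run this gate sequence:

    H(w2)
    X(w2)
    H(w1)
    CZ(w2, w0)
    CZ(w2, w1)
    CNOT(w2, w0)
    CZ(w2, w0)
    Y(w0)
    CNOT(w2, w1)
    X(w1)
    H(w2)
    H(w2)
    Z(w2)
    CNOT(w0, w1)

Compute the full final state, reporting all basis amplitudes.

The final amplitudes are 0 on |000>, -I/2 on |001>, 0 on |010>, I/2 on |011>, I/2 on |100>, 0 on |101>, I/2 on |110>, 0 on |111>. Key observation: steps 11-12 multiply out to the identity, so the circuit reduces to the remaining gates.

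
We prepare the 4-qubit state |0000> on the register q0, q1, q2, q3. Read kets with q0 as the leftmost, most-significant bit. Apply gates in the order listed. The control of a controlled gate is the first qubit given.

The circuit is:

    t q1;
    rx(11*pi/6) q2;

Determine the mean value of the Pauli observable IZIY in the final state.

The observable IZIY averages to 0.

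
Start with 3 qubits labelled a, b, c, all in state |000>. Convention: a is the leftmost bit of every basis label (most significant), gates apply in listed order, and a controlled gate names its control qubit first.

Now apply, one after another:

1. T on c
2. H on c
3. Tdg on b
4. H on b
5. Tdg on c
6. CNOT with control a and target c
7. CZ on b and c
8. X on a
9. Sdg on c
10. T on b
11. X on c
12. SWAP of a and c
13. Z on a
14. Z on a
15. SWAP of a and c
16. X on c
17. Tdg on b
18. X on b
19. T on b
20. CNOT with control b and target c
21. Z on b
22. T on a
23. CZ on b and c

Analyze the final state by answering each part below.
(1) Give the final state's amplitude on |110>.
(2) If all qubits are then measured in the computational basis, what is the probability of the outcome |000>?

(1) The amplitude on |110> is exp(3*I*pi/4)/2.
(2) Outcome |000> occurs with probability 0.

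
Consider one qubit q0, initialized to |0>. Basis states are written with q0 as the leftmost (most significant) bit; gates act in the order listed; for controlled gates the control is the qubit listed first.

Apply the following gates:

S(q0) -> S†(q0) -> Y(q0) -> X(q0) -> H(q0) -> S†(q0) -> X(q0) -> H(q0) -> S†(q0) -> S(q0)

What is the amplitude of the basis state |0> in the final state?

|0> carries amplitude 1/2 + I/2 in the final state.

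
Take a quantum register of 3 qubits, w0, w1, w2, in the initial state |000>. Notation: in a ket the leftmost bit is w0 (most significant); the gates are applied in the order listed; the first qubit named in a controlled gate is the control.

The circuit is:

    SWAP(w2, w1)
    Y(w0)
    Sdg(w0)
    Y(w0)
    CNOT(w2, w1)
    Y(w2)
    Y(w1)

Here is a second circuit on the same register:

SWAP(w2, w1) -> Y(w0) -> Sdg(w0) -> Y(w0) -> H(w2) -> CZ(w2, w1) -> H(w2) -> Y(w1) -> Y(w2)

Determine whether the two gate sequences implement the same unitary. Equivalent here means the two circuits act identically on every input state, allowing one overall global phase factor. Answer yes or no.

No, they are not equivalent — no single phase factor reconciles the two unitaries.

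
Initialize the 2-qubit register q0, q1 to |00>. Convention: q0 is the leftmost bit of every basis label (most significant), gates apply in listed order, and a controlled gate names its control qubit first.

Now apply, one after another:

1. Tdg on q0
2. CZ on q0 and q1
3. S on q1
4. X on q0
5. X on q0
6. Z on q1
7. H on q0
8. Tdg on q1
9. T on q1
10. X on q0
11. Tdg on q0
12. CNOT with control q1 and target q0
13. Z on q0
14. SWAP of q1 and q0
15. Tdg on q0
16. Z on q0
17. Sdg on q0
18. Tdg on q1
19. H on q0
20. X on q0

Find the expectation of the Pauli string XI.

In the final state, XI has expectation 1. Key observation: steps 4-5 multiply out to the identity, so the circuit reduces to the remaining gates.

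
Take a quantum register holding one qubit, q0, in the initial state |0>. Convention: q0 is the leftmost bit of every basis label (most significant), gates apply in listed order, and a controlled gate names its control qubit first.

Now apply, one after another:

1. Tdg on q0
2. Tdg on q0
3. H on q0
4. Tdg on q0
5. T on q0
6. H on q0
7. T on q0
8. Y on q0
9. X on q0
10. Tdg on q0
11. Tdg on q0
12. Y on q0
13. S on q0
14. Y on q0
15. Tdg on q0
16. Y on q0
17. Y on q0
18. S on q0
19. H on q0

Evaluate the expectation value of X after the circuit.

The expectation value of X is 1.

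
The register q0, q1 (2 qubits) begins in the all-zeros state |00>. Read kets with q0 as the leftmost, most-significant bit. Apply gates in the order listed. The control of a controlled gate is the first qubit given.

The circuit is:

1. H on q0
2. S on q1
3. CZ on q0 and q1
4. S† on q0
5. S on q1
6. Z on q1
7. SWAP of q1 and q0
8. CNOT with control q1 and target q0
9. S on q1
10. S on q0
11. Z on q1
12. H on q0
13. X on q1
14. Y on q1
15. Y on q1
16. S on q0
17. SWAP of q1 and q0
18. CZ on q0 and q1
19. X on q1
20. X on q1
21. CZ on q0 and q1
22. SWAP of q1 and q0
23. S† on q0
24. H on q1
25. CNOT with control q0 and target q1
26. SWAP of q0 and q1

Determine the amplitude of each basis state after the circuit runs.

After the circuit, the state carries amplitude sqrt(2)*(1 - I)/4 on |00>, sqrt(2)*(-1 + I)/4 on |01>, sqrt(2)*(-1 - I)/4 on |10>, sqrt(2)*(1 + I)/4 on |11>. Key observation: steps 16-23 multiply out to the identity, so the circuit reduces to the remaining gates.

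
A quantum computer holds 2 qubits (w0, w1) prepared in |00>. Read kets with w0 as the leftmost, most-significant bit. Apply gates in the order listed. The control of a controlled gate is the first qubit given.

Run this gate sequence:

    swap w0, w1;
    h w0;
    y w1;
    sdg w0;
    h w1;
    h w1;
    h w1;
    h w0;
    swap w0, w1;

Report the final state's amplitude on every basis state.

After the circuit, the state carries amplitude sqrt(2)*(1 + I)/4 on |00>, sqrt(2)*(-1 + I)/4 on |01>, sqrt(2)*(-1 - I)/4 on |10>, sqrt(2)*(1 - I)/4 on |11>.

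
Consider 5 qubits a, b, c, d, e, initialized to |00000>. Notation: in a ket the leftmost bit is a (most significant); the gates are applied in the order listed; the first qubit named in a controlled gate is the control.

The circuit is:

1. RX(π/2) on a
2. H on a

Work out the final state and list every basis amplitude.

The resulting statevector has amplitude 1/2 - I/2 on |00000>, 1/2 + I/2 on |10000>, and 0 on every other basis state.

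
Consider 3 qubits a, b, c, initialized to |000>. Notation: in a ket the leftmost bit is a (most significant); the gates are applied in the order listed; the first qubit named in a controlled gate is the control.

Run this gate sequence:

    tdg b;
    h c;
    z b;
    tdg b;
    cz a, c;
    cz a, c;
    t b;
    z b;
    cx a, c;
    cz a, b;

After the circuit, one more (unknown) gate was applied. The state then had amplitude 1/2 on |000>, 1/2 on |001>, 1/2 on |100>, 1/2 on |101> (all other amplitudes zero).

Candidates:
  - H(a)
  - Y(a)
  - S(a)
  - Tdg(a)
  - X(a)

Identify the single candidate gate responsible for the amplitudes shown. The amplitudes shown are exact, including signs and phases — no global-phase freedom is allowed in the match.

It was H(a) that produced the state shown. Key observation: steps 3-8 multiply out to the identity, so the circuit reduces to the remaining gates.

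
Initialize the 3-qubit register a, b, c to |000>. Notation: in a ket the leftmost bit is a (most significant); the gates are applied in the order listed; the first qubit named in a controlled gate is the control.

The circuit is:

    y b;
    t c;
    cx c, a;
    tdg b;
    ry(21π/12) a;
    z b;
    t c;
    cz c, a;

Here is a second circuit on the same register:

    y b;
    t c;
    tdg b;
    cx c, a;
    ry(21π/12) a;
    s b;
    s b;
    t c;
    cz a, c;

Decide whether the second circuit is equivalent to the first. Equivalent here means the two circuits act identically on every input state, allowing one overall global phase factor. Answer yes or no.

Yes — the two circuits implement the same unitary up to a global phase.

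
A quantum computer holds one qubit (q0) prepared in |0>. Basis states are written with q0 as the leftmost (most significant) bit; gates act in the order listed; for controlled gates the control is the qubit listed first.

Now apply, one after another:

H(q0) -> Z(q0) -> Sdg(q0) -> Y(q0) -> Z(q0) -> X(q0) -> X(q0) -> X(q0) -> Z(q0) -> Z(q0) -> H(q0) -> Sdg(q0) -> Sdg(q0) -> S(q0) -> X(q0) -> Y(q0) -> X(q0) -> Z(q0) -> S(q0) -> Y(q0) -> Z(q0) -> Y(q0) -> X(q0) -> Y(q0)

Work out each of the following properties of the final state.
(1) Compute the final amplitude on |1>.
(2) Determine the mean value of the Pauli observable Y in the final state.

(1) The amplitude on |1> is -1/2 - I/2.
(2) In the final state, Y has expectation -1.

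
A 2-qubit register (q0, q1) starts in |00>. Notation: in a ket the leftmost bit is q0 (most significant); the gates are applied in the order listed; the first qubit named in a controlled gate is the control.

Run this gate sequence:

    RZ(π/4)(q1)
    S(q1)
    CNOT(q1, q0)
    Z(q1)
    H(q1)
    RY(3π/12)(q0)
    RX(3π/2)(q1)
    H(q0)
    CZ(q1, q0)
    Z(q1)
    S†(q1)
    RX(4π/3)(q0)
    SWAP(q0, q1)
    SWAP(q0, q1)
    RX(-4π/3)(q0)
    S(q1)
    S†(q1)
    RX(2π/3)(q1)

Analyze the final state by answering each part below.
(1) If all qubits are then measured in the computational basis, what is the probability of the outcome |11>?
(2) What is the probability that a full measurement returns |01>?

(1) The probability of measuring |11> is -sqrt(2)/8 - sqrt(6)/16 + sqrt(3)/8 + 1/4. Key observation: steps 11-16 multiply out to the identity, so the circuit reduces to the remaining gates.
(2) A full measurement returns |01> with probability -sqrt(3)/8 - sqrt(6)/16 + sqrt(2)/8 + 1/4.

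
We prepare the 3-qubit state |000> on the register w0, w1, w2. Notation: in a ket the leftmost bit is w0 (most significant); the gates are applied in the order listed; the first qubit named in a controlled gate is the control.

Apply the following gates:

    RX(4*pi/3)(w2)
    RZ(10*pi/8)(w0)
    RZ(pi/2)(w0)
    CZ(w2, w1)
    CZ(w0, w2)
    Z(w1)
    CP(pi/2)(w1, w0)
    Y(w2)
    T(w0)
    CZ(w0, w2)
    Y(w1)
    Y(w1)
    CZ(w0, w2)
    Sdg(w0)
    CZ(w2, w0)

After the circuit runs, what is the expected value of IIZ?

The observable IIZ averages to 1/2. Key observation: steps 10-13 multiply out to the identity, so the circuit reduces to the remaining gates.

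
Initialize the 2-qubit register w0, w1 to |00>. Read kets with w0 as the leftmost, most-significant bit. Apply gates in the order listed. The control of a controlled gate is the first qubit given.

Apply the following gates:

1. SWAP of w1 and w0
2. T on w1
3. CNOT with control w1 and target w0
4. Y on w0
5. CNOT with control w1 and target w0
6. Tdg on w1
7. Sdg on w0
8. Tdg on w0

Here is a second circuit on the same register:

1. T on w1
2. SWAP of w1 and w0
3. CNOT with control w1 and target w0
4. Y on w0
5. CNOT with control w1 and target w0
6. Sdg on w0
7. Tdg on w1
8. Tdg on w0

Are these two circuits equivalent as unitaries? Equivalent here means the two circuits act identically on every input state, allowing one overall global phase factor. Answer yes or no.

No, they are not equivalent — no single phase factor reconciles the two unitaries.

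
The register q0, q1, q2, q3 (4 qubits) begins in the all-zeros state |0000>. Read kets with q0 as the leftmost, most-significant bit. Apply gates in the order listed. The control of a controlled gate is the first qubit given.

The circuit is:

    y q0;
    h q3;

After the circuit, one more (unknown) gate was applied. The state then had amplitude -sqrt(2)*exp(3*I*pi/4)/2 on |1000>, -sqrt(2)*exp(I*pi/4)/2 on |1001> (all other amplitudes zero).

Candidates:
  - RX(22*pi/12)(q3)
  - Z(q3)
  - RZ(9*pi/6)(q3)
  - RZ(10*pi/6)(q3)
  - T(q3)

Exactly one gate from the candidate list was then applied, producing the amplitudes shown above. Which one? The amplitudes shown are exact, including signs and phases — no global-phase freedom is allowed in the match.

The unique candidate consistent with the amplitudes is RZ(9*pi/6)(q3).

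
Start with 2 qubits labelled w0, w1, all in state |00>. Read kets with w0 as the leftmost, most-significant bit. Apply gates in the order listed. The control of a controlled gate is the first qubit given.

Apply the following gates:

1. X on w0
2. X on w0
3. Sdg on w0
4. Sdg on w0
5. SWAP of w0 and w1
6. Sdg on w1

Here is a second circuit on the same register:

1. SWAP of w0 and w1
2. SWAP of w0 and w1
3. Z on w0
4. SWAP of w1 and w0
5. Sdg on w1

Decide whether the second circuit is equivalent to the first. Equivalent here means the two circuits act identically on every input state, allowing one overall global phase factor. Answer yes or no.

Yes — the two circuits implement the same unitary up to a global phase.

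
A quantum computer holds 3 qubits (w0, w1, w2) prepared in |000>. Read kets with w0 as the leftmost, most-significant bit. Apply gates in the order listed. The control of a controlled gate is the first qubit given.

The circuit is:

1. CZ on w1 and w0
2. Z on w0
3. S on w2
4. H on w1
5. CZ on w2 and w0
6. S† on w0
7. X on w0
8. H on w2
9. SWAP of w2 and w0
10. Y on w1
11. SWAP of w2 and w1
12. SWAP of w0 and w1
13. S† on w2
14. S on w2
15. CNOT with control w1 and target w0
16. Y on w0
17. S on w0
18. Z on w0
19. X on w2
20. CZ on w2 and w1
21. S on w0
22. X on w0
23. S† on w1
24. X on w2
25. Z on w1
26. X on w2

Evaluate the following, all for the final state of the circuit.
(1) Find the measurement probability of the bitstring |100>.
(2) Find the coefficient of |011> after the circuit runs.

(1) The probability of measuring |100> is 1/4.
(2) |011> carries amplitude -I/2 in the final state.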